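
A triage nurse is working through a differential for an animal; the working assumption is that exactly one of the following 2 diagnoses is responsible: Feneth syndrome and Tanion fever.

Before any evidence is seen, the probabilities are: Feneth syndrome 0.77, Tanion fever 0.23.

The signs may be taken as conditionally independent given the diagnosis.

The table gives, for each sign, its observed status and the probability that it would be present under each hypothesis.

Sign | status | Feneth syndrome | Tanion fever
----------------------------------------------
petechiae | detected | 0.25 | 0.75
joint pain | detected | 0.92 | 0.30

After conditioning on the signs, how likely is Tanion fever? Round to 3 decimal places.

0.226

Multiply each prior by the joint likelihood of the sign pattern:
  Feneth syndrome: 0.77 × 0.25 × 0.92 = 0.1771
  Tanion fever: 0.23 × 0.75 × 0.30 = 0.05175
Normalizing constant Z = 0.1771 + 0.05175 = 0.22885.
P(Tanion fever | evidence) = 0.05175 / 0.22885 ≈ 0.226.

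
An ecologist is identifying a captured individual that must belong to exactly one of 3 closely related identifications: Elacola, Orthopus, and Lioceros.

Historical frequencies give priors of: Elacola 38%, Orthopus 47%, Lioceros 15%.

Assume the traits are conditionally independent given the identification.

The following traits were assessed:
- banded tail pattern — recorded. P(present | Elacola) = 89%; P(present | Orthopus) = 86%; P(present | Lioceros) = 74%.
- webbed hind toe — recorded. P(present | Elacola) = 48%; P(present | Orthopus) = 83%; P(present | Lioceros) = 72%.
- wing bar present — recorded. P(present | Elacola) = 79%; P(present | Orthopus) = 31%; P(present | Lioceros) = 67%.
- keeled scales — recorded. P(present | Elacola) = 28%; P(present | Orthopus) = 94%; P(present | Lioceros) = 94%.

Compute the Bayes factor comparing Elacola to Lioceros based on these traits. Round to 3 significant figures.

Take the product of per-trait likelihoods under each hypothesis, then divide.
  Elacola: 0.89 × 0.48 × 0.79 × 0.28 = 0.094497
  Lioceros: 0.74 × 0.72 × 0.67 × 0.94 = 0.33556
Bayes factor = 0.094497 / 0.33556 ≈ 0.282

0.282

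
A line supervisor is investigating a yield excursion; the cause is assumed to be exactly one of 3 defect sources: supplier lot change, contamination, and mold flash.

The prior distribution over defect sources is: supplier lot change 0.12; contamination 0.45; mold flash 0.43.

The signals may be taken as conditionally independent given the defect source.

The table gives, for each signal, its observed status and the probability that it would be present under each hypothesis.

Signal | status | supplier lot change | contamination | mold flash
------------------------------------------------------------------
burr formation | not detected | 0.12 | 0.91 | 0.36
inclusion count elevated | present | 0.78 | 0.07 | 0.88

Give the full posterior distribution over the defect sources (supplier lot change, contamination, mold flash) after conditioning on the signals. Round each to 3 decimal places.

0.252, 0.009, 0.740

For each hypothesis, the unnormalized posterior weight is prior × product of the signal likelihoods (using 1 − P(present | H) for each absent signal):
  supplier lot change: 0.12 × (1 − 0.12) × 0.78 = 0.082368
  contamination: 0.45 × (1 − 0.91) × 0.07 = 0.002835
  mold flash: 0.43 × (1 − 0.36) × 0.88 = 0.24218
Marginal likelihood of the evidence = 0.32738.
P(supplier lot change | evidence) = 0.082368 / 0.32738 ≈ 0.252
P(contamination | evidence) = 0.002835 / 0.32738 ≈ 0.009
P(mold flash | evidence) = 0.24218 / 0.32738 ≈ 0.740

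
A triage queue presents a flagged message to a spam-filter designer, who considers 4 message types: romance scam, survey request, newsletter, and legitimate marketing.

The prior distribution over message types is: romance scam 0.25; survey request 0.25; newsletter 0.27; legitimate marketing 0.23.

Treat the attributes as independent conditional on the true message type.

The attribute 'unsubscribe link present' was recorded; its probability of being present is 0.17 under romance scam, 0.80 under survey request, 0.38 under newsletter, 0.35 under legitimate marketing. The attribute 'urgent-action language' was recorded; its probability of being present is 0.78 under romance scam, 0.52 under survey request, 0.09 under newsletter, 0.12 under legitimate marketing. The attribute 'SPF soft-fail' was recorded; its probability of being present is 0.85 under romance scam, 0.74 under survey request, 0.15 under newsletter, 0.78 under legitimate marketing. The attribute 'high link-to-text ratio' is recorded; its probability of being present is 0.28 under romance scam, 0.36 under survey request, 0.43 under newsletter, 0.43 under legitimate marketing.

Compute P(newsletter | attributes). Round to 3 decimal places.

0.015

Multiply each prior by the joint likelihood of the attribute pattern:
  romance scam: 0.25 × 0.17 × 0.78 × 0.85 × 0.28 = 0.0078897
  survey request: 0.25 × 0.80 × 0.52 × 0.74 × 0.36 = 0.027706
  newsletter: 0.27 × 0.38 × 0.09 × 0.15 × 0.43 = 0.00059559
  legitimate marketing: 0.23 × 0.35 × 0.12 × 0.78 × 0.43 = 0.00324
Normalizing constant Z = 0.0078897 + 0.027706 + 0.00059559 + 0.00324 = 0.039431.
P(newsletter | evidence) = 0.00059559 / 0.039431 ≈ 0.015.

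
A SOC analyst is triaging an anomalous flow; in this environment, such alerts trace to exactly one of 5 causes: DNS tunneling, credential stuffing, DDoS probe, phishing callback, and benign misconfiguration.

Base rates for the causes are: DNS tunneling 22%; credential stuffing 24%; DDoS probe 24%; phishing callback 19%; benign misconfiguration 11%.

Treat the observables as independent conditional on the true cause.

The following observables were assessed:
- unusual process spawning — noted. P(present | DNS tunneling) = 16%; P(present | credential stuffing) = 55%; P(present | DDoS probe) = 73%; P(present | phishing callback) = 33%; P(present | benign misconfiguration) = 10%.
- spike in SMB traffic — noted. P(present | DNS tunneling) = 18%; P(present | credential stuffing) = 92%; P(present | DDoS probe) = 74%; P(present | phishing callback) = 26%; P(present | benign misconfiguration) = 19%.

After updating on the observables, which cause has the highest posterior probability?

DDoS probe

Multiply each prior by the joint likelihood of the observable pattern:
  DNS tunneling: 0.22 × 0.16 × 0.18 = 0.006336
  credential stuffing: 0.24 × 0.55 × 0.92 = 0.12144
  DDoS probe: 0.24 × 0.73 × 0.74 = 0.12965
  phishing callback: 0.19 × 0.33 × 0.26 = 0.016302
  benign misconfiguration: 0.11 × 0.10 × 0.19 = 0.00209
The unnormalized weights sum to 0.27582.
P(DNS tunneling | evidence) ≈ 0.006336 / 0.27582 ≈ 0.023
P(credential stuffing | evidence) ≈ 0.12144 / 0.27582 ≈ 0.440
P(DDoS probe | evidence) ≈ 0.12965 / 0.27582 ≈ 0.470
P(phishing callback | evidence) ≈ 0.016302 / 0.27582 ≈ 0.059
P(benign misconfiguration | evidence) ≈ 0.00209 / 0.27582 ≈ 0.008
The largest is 0.470, so DDoS probe is most probable.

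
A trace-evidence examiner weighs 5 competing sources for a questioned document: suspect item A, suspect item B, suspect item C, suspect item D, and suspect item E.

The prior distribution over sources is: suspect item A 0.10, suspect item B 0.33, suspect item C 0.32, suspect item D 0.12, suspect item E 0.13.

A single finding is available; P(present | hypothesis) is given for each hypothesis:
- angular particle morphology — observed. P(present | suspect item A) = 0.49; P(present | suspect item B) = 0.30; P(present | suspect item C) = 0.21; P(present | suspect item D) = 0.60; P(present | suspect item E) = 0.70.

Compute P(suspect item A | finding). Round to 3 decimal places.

By Bayes' rule, the unnormalized weight for each hypothesis is prior × likelihood:
  suspect item A: 0.10 × 0.49 = 0.049
  suspect item B: 0.33 × 0.30 = 0.099
  suspect item C: 0.32 × 0.21 = 0.0672
  suspect item D: 0.12 × 0.60 = 0.072
  suspect item E: 0.13 × 0.70 = 0.091
Marginal likelihood of the evidence = 0.3782.
P(suspect item A | evidence) = 0.049 / 0.3782 ≈ 0.130.

0.130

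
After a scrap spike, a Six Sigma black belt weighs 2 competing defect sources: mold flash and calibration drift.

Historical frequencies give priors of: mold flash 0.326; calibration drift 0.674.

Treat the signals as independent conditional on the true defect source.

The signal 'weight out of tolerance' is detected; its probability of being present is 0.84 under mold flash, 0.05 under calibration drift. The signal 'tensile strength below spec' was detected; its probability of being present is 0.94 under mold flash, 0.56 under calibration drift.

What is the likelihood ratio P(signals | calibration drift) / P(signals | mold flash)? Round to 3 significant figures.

0.0355

Joint likelihood of the signal pattern under each hypothesis:
  calibration drift: 0.05 × 0.56 = 0.028
  mold flash: 0.84 × 0.94 = 0.7896
Bayes factor = 0.028 / 0.7896 ≈ 0.0355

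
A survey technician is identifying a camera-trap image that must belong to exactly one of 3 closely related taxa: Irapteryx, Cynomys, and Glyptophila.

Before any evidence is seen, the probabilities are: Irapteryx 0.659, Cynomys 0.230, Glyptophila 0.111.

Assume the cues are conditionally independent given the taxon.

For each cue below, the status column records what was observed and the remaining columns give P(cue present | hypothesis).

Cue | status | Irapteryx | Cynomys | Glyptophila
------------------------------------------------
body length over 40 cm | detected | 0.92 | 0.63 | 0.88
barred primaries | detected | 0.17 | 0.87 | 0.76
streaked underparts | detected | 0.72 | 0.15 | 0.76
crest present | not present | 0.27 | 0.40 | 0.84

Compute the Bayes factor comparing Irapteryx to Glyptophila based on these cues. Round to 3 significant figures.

The Bayes factor is the ratio of the joint likelihoods of the cue pattern under the two hypotheses (using 1 − P(present | H) for each absent cue).
  Irapteryx: 0.92 × 0.17 × 0.72 × (1 − 0.27) = 0.082204
  Glyptophila: 0.88 × 0.76 × 0.76 × (1 − 0.84) = 0.081326
Bayes factor = 0.082204 / 0.081326 ≈ 1.01

1.01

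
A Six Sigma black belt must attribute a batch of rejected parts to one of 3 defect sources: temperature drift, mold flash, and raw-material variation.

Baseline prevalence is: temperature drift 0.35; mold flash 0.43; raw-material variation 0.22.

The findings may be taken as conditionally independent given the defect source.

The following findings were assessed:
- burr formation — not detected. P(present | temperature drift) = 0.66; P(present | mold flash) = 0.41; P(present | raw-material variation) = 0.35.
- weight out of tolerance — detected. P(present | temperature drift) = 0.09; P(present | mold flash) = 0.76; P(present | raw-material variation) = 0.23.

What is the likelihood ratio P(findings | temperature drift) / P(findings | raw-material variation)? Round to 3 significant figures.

0.205

The Bayes factor is the ratio of the joint likelihoods of the evidence pattern under the two hypotheses (using 1 − P(present | H) for each absent finding).
  temperature drift: (1 − 0.66) × 0.09 = 0.0306
  raw-material variation: (1 − 0.35) × 0.23 = 0.1495
Bayes factor = 0.0306 / 0.1495 ≈ 0.205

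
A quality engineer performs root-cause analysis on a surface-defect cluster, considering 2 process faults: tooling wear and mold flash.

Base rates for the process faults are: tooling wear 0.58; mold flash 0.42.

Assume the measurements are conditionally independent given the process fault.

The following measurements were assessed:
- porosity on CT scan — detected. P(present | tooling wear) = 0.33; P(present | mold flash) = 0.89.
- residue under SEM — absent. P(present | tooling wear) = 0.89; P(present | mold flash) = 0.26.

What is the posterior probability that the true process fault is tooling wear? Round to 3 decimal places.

0.071

Multiply each prior by the joint likelihood of the measurement pattern (using 1 − P(present | H) for each absent measurement):
  tooling wear: 0.58 × 0.33 × (1 − 0.89) = 0.021054
  mold flash: 0.42 × 0.89 × (1 − 0.26) = 0.27661
The unnormalized weights sum to 0.29767.
P(tooling wear | evidence) = 0.021054 / 0.29767 ≈ 0.071.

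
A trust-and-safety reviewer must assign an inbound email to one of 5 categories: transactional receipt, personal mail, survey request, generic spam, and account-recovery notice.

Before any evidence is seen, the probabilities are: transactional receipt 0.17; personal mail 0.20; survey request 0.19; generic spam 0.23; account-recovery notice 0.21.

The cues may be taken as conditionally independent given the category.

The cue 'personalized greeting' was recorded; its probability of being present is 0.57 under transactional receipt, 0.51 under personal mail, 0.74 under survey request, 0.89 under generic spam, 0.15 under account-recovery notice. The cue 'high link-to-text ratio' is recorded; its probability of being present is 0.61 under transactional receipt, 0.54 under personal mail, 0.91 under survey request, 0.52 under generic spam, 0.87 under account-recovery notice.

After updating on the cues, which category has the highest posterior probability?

For each hypothesis, the unnormalized posterior weight is prior × product of the cue likelihoods:
  transactional receipt: 0.17 × 0.57 × 0.61 = 0.059109
  personal mail: 0.20 × 0.51 × 0.54 = 0.05508
  survey request: 0.19 × 0.74 × 0.91 = 0.12795
  generic spam: 0.23 × 0.89 × 0.52 = 0.10644
  account-recovery notice: 0.21 × 0.15 × 0.87 = 0.027405
Marginal likelihood of the evidence = 0.37598.
P(transactional receipt | evidence) ≈ 0.059109 / 0.37598 ≈ 0.157
P(personal mail | evidence) ≈ 0.05508 / 0.37598 ≈ 0.146
P(survey request | evidence) ≈ 0.12795 / 0.37598 ≈ 0.340
P(generic spam | evidence) ≈ 0.10644 / 0.37598 ≈ 0.283
P(account-recovery notice | evidence) ≈ 0.027405 / 0.37598 ≈ 0.073
The largest is 0.340, so survey request is most probable.

survey request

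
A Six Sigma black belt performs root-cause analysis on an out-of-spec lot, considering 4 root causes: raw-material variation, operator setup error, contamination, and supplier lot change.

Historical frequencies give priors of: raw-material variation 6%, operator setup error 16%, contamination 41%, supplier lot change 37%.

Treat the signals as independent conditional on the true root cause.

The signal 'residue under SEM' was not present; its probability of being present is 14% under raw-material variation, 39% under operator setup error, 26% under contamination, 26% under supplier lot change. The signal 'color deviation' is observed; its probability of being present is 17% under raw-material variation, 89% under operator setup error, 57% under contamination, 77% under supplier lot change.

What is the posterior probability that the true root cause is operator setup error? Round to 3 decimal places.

0.181

Multiply each prior by the joint likelihood of the signal pattern (using 1 − P(present | H) for each absent signal):
  raw-material variation: 0.06 × (1 − 0.14) × 0.17 = 0.008772
  operator setup error: 0.16 × (1 − 0.39) × 0.89 = 0.086864
  contamination: 0.41 × (1 − 0.26) × 0.57 = 0.17294
  supplier lot change: 0.37 × (1 − 0.26) × 0.77 = 0.21083
Marginal likelihood of the evidence = 0.4794.
P(operator setup error | evidence) = 0.086864 / 0.4794 ≈ 0.181.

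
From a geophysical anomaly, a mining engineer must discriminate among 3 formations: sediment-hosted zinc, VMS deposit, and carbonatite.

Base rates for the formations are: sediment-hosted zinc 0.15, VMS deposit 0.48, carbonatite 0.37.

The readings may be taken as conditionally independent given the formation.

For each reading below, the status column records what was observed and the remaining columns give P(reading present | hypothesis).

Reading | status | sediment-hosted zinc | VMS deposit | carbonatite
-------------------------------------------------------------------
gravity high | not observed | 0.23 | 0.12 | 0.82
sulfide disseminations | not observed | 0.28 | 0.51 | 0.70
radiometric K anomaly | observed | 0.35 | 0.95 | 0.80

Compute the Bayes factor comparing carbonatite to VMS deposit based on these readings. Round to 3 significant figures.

Take the product of per-reading likelihoods under each hypothesis (using 1 − P(present | H) for each absent reading), then divide.
  carbonatite: (1 − 0.82) × (1 − 0.70) × 0.80 = 0.0432
  VMS deposit: (1 − 0.12) × (1 − 0.51) × 0.95 = 0.40964
Bayes factor = 0.0432 / 0.40964 ≈ 0.105

0.105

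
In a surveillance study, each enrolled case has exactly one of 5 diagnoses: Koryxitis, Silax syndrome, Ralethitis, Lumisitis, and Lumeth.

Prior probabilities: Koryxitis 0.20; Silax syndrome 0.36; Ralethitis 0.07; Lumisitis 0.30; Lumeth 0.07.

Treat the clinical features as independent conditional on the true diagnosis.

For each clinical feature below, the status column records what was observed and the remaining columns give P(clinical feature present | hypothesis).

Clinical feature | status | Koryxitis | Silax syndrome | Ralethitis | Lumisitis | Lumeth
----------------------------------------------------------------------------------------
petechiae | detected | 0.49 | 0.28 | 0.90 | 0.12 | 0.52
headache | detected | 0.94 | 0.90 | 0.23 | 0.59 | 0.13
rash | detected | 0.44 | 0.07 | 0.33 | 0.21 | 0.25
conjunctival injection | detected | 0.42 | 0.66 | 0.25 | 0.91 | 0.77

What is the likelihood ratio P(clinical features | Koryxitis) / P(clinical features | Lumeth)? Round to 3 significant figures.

6.54

Joint likelihood of the clinical feature pattern under each hypothesis:
  Koryxitis: 0.49 × 0.94 × 0.44 × 0.42 = 0.085119
  Lumeth: 0.52 × 0.13 × 0.25 × 0.77 = 0.013013
Bayes factor = 0.085119 / 0.013013 ≈ 6.54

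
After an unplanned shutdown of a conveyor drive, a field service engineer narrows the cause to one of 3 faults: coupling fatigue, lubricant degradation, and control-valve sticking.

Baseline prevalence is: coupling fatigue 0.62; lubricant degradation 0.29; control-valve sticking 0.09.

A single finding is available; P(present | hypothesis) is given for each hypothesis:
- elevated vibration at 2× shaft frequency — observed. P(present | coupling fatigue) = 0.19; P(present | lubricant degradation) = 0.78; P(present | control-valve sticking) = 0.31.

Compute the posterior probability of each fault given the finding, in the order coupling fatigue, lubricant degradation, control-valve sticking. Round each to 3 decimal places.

Multiply each prior by the likelihood of the finding:
  coupling fatigue: 0.62 × 0.19 = 0.1178
  lubricant degradation: 0.29 × 0.78 = 0.2262
  control-valve sticking: 0.09 × 0.31 = 0.0279
The unnormalized weights sum to 0.3719.
P(coupling fatigue | evidence) = 0.1178 / 0.3719 ≈ 0.317
P(lubricant degradation | evidence) = 0.2262 / 0.3719 ≈ 0.608
P(control-valve sticking | evidence) = 0.0279 / 0.3719 ≈ 0.075

0.317, 0.608, 0.075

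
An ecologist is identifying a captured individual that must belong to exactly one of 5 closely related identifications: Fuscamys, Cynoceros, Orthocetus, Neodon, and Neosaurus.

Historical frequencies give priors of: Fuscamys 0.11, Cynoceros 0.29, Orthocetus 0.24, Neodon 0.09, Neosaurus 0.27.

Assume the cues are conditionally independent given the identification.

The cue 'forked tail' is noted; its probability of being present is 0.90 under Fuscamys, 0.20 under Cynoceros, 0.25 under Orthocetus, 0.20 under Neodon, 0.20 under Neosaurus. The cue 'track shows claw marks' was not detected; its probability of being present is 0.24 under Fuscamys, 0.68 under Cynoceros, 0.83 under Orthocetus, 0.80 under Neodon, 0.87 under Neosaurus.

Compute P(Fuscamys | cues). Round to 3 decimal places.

By Bayes' rule with conditional independence, the unnormalized weight for each hypothesis is prior × ∏ likelihoods (using 1 − P(present | H) for each absent cue):
  Fuscamys: 0.11 × 0.90 × (1 − 0.24) = 0.07524
  Cynoceros: 0.29 × 0.20 × (1 − 0.68) = 0.01856
  Orthocetus: 0.24 × 0.25 × (1 − 0.83) = 0.0102
  Neodon: 0.09 × 0.20 × (1 − 0.80) = 0.0036
  Neosaurus: 0.27 × 0.20 × (1 − 0.87) = 0.00702
Normalizing constant Z = 0.07524 + 0.01856 + 0.0102 + 0.0036 + 0.00702 = 0.11462.
P(Fuscamys | evidence) = 0.07524 / 0.11462 ≈ 0.656.

0.656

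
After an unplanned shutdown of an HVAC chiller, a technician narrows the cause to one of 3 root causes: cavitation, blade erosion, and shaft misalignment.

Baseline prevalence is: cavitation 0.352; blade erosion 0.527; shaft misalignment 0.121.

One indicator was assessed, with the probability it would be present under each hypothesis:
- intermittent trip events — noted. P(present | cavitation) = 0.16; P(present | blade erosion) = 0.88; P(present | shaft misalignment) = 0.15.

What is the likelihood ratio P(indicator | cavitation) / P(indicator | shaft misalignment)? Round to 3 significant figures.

The Bayes factor is the ratio of the two likelihoods.
  cavitation: 0.16
  shaft misalignment: 0.15
Bayes factor = 0.16 / 0.15 ≈ 1.07

1.07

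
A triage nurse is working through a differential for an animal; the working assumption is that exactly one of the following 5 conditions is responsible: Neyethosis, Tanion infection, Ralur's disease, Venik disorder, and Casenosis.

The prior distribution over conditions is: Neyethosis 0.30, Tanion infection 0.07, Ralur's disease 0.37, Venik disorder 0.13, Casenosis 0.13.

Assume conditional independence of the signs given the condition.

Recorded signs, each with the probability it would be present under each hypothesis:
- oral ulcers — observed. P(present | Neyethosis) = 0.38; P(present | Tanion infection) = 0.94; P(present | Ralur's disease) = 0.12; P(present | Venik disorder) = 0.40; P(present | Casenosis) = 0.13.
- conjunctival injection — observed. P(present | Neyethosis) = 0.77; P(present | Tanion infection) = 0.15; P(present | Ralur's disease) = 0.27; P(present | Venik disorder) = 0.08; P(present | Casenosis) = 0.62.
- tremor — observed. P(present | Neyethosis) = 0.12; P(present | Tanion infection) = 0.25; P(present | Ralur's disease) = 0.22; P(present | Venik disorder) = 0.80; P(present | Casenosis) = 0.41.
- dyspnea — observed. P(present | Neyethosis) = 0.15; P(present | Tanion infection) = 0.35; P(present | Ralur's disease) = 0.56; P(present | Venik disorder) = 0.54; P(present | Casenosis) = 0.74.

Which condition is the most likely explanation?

Casenosis

Multiply each prior by the joint likelihood of the sign pattern:
  Neyethosis: 0.30 × 0.38 × 0.77 × 0.12 × 0.15 = 0.00158
  Tanion infection: 0.07 × 0.94 × 0.15 × 0.25 × 0.35 = 0.00086362
  Ralur's disease: 0.37 × 0.12 × 0.27 × 0.22 × 0.56 = 0.0014769
  Venik disorder: 0.13 × 0.40 × 0.08 × 0.80 × 0.54 = 0.0017971
  Casenosis: 0.13 × 0.13 × 0.62 × 0.41 × 0.74 = 0.003179
Marginal likelihood of the evidence = 0.0088967.
P(Neyethosis | evidence) ≈ 0.00158 / 0.0088967 ≈ 0.178
P(Tanion infection | evidence) ≈ 0.00086362 / 0.0088967 ≈ 0.097
P(Ralur's disease | evidence) ≈ 0.0014769 / 0.0088967 ≈ 0.166
P(Venik disorder | evidence) ≈ 0.0017971 / 0.0088967 ≈ 0.202
P(Casenosis | evidence) ≈ 0.003179 / 0.0088967 ≈ 0.357
The largest is 0.357, so Casenosis is most probable.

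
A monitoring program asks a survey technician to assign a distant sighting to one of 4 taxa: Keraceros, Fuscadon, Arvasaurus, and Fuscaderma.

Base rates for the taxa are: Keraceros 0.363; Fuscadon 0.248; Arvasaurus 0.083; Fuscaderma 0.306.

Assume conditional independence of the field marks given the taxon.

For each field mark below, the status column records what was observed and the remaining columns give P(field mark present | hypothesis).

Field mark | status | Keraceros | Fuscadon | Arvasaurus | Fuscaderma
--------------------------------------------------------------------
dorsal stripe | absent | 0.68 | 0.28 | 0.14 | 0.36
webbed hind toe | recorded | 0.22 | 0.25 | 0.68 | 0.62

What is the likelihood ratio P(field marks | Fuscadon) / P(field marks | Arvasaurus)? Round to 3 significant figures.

0.308

Take the product of per-field mark likelihoods under each hypothesis (using 1 − P(present | H) for each absent field mark), then divide.
  Fuscadon: (1 − 0.28) × 0.25 = 0.18
  Arvasaurus: (1 − 0.14) × 0.68 = 0.5848
Bayes factor = 0.18 / 0.5848 ≈ 0.308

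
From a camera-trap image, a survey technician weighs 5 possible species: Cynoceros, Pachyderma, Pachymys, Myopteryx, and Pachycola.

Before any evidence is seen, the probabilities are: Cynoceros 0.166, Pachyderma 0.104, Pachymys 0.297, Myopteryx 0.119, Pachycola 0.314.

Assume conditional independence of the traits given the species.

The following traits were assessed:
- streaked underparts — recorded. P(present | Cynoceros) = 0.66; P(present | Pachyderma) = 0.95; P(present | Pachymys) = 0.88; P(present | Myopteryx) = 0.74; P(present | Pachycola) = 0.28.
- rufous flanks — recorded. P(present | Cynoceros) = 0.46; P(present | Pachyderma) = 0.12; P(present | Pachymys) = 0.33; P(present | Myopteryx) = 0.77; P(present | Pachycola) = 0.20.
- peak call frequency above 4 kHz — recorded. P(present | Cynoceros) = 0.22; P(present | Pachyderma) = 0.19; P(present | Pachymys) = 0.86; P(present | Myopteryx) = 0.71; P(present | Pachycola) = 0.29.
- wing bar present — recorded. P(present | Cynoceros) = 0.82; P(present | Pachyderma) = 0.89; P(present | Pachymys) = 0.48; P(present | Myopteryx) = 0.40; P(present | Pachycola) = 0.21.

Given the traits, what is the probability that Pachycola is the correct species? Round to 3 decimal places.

By Bayes' rule with conditional independence, the unnormalized weight for each hypothesis is prior × ∏ likelihoods:
  Cynoceros: 0.166 × 0.66 × 0.46 × 0.22 × 0.82 = 0.0090917
  Pachyderma: 0.104 × 0.95 × 0.12 × 0.19 × 0.89 = 0.0020048
  Pachymys: 0.297 × 0.88 × 0.33 × 0.86 × 0.48 = 0.035604
  Myopteryx: 0.119 × 0.74 × 0.77 × 0.71 × 0.40 = 0.019257
  Pachycola: 0.314 × 0.28 × 0.20 × 0.29 × 0.21 = 0.0010709
Marginal likelihood of the evidence = 0.067028.
P(Pachycola | evidence) = 0.0010709 / 0.067028 ≈ 0.016.

0.016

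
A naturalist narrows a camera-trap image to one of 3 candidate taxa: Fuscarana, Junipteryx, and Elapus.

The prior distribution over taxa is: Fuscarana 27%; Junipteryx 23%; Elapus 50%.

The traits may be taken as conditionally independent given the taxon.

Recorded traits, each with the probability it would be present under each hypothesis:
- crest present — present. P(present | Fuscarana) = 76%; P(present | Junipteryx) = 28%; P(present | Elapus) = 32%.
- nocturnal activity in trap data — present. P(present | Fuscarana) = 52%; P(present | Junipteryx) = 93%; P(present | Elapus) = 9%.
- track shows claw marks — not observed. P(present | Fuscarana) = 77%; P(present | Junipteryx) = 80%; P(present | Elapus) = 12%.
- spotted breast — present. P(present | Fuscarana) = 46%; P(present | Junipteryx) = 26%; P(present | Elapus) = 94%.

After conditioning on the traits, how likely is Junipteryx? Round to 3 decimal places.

0.118

By Bayes' rule with conditional independence, the unnormalized weight for each hypothesis is prior × ∏ likelihoods (using 1 − P(present | H) for each absent trait):
  Fuscarana: 0.27 × 0.76 × 0.52 × (1 − 0.77) × 0.46 = 0.011289
  Junipteryx: 0.23 × 0.28 × 0.93 × (1 − 0.80) × 0.26 = 0.0031144
  Elapus: 0.50 × 0.32 × 0.09 × (1 − 0.12) × 0.94 = 0.011912
The unnormalized weights sum to 0.026315.
P(Junipteryx | evidence) = 0.0031144 / 0.026315 ≈ 0.118.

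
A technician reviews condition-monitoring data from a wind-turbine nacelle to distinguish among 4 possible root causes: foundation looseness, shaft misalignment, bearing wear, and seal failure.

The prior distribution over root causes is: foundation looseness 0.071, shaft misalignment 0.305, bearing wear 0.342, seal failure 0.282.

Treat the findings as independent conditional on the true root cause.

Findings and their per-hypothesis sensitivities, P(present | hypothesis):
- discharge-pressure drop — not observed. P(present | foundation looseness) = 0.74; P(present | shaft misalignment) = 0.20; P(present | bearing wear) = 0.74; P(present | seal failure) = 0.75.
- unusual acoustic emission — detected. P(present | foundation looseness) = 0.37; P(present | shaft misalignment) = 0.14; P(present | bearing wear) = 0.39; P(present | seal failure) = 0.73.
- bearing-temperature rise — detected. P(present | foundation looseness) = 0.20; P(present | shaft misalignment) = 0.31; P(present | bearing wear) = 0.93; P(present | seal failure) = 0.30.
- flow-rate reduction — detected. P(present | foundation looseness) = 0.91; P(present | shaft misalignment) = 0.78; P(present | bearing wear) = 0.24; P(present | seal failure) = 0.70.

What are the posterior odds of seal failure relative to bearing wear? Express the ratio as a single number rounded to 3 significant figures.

Posterior odds equal prior odds times the likelihood ratio; only the two competing hypotheses matter (using 1 − P(present | H) for each absent finding).
  seal failure: 0.282 × (1 − 0.75) × 0.73 × 0.30 × 0.70 = 0.010808
  bearing wear: 0.342 × (1 − 0.74) × 0.39 × 0.93 × 0.24 = 0.0077403
Posterior odds = 0.010808 / 0.0077403 ≈ 1.40.

1.40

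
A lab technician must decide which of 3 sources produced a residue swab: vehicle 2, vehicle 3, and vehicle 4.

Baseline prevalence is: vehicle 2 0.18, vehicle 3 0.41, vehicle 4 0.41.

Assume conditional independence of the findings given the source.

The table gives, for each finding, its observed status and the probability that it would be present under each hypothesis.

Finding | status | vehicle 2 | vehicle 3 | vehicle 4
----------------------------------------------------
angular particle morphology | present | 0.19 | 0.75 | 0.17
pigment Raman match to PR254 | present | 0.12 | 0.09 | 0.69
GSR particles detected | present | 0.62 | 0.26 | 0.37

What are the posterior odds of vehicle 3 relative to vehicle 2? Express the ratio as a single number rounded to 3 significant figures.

Posterior odds equal prior odds times the likelihood ratio; only the two competing hypotheses matter.
  vehicle 3: 0.41 × 0.75 × 0.09 × 0.26 = 0.0071955
  vehicle 2: 0.18 × 0.19 × 0.12 × 0.62 = 0.0025445
Odds(vehicle 3 : vehicle 2) = 0.0071955 / 0.0025445 ≈ 2.83.

2.83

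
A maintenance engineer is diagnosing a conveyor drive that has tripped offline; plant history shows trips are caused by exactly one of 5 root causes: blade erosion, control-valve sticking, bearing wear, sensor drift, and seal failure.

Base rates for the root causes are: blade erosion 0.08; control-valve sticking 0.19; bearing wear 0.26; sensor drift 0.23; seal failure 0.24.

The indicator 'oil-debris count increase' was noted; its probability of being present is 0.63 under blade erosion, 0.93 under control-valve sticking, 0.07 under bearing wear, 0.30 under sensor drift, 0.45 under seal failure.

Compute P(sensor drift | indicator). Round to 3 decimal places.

For each hypothesis, the unnormalized posterior weight is prior × likelihood:
  blade erosion: 0.08 × 0.63 = 0.0504
  control-valve sticking: 0.19 × 0.93 = 0.1767
  bearing wear: 0.26 × 0.07 = 0.0182
  sensor drift: 0.23 × 0.30 = 0.069
  seal failure: 0.24 × 0.45 = 0.108
Marginal likelihood of the evidence = 0.4223.
P(sensor drift | evidence) = 0.069 / 0.4223 ≈ 0.163.

0.163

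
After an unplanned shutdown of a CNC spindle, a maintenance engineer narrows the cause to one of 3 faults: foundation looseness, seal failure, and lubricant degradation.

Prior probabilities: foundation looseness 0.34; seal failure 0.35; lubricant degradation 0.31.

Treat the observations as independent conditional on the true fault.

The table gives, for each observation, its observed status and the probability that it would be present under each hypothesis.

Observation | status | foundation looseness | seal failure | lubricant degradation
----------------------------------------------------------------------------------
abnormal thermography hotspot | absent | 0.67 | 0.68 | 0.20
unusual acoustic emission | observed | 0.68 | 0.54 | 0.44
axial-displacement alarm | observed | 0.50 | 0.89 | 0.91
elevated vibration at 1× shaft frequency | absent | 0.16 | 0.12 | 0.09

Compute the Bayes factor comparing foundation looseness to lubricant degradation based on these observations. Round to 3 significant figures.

The Bayes factor is the ratio of the joint likelihoods of the evidence pattern under the two hypotheses (using 1 − P(present | H) for each absent observation).
  foundation looseness: (1 − 0.67) × 0.68 × 0.50 × (1 − 0.16) = 0.094248
  lubricant degradation: (1 − 0.20) × 0.44 × 0.91 × (1 − 0.09) = 0.29149
Bayes factor = 0.094248 / 0.29149 ≈ 0.323

0.323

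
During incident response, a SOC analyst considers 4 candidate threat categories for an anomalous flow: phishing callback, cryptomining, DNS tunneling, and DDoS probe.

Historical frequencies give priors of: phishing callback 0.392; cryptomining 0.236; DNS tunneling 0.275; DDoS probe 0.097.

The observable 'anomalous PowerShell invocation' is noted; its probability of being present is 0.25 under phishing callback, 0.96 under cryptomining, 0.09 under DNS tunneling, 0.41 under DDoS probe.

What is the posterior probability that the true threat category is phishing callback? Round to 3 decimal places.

0.252

By Bayes' rule, the unnormalized weight for each hypothesis is prior × likelihood:
  phishing callback: 0.392 × 0.25 = 0.098
  cryptomining: 0.236 × 0.96 = 0.22656
  DNS tunneling: 0.275 × 0.09 = 0.02475
  DDoS probe: 0.097 × 0.41 = 0.03977
Marginal likelihood of the evidence = 0.38908.
P(phishing callback | evidence) = 0.098 / 0.38908 ≈ 0.252.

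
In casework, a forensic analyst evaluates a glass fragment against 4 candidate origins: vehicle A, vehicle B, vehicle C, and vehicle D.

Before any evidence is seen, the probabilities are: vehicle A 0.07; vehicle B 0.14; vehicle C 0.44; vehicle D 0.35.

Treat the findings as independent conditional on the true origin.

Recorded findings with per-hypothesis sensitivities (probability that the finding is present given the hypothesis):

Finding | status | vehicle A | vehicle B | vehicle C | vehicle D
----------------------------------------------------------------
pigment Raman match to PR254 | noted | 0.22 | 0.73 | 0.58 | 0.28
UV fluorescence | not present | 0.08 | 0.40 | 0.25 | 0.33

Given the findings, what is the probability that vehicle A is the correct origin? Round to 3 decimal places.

0.043

Multiply each prior by the joint likelihood of the evidence pattern (using 1 − P(present | H) for each absent finding):
  vehicle A: 0.07 × 0.22 × (1 − 0.08) = 0.014168
  vehicle B: 0.14 × 0.73 × (1 − 0.40) = 0.06132
  vehicle C: 0.44 × 0.58 × (1 − 0.25) = 0.1914
  vehicle D: 0.35 × 0.28 × (1 − 0.33) = 0.06566
The unnormalized weights sum to 0.33255.
P(vehicle A | evidence) = 0.014168 / 0.33255 ≈ 0.043.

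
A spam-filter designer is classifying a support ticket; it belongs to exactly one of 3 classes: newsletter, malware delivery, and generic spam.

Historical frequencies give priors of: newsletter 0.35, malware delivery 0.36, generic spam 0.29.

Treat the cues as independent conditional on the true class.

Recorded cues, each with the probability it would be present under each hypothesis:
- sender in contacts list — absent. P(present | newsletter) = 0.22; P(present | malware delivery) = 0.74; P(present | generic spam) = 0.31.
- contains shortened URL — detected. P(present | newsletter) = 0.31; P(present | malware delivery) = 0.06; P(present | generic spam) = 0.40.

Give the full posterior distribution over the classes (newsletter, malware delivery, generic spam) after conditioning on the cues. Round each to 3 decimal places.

0.497, 0.033, 0.470

For each hypothesis, the unnormalized posterior weight is prior × product of the cue likelihoods (using 1 − P(present | H) for each absent cue):
  newsletter: 0.35 × (1 − 0.22) × 0.31 = 0.08463
  malware delivery: 0.36 × (1 − 0.74) × 0.06 = 0.005616
  generic spam: 0.29 × (1 − 0.31) × 0.40 = 0.08004
Normalizing constant Z = 0.08463 + 0.005616 + 0.08004 = 0.17029.
P(newsletter | evidence) = 0.08463 / 0.17029 ≈ 0.497
P(malware delivery | evidence) = 0.005616 / 0.17029 ≈ 0.033
P(generic spam | evidence) = 0.08004 / 0.17029 ≈ 0.470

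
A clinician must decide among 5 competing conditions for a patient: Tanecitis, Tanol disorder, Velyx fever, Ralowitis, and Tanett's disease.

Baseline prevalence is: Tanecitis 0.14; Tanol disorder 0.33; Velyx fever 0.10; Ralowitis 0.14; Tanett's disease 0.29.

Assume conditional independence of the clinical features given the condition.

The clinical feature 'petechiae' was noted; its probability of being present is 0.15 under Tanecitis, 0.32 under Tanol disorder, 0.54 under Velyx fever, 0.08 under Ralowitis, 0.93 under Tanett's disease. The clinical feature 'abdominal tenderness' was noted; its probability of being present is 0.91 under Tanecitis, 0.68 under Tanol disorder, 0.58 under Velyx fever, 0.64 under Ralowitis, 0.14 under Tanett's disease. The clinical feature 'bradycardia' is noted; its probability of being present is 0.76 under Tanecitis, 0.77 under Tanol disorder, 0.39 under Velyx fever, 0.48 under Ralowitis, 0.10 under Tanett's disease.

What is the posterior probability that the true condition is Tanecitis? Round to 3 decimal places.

0.163

For each hypothesis, the unnormalized posterior weight is prior × product of the clinical feature likelihoods:
  Tanecitis: 0.14 × 0.15 × 0.91 × 0.76 = 0.014524
  Tanol disorder: 0.33 × 0.32 × 0.68 × 0.77 = 0.055292
  Velyx fever: 0.10 × 0.54 × 0.58 × 0.39 = 0.012215
  Ralowitis: 0.14 × 0.08 × 0.64 × 0.48 = 0.0034406
  Tanett's disease: 0.29 × 0.93 × 0.14 × 0.10 = 0.0037758
The unnormalized weights sum to 0.089247.
P(Tanecitis | evidence) = 0.014524 / 0.089247 ≈ 0.163.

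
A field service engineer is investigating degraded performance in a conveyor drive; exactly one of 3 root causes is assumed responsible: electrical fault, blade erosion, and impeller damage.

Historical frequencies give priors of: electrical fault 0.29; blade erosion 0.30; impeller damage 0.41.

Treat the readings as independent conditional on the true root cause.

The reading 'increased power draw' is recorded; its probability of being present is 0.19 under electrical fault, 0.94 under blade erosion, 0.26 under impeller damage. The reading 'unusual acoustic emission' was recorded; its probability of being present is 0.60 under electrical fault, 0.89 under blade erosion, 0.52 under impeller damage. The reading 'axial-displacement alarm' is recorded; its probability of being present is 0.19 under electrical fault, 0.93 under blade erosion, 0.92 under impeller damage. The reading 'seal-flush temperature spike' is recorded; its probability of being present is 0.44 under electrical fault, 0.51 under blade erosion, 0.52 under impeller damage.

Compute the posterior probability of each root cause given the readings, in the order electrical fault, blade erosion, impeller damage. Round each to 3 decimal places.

Multiply each prior by the joint likelihood of the reading pattern:
  electrical fault: 0.29 × 0.19 × 0.60 × 0.19 × 0.44 = 0.0027638
  blade erosion: 0.30 × 0.94 × 0.89 × 0.93 × 0.51 = 0.11904
  impeller damage: 0.41 × 0.26 × 0.52 × 0.92 × 0.52 = 0.026519
The unnormalized weights sum to 0.14832.
P(electrical fault | evidence) = 0.0027638 / 0.14832 ≈ 0.019
P(blade erosion | evidence) = 0.11904 / 0.14832 ≈ 0.803
P(impeller damage | evidence) = 0.026519 / 0.14832 ≈ 0.179

0.019, 0.803, 0.179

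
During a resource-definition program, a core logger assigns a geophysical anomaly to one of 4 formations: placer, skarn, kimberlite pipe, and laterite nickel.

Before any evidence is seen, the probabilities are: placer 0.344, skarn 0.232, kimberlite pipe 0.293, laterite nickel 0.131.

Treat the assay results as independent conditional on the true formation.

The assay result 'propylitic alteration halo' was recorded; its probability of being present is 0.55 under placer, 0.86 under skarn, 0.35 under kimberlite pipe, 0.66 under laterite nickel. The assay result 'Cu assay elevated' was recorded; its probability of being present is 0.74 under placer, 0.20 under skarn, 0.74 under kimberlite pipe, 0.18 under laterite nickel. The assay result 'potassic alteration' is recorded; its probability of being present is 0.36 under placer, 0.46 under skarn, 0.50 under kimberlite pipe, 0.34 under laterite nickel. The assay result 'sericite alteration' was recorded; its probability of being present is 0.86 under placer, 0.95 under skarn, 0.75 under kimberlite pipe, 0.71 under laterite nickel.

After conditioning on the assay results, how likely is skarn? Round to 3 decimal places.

0.188

For each hypothesis, the unnormalized posterior weight is prior × product of the assay result likelihoods:
  placer: 0.344 × 0.55 × 0.74 × 0.36 × 0.86 = 0.043346
  skarn: 0.232 × 0.86 × 0.20 × 0.46 × 0.95 = 0.017438
  kimberlite pipe: 0.293 × 0.35 × 0.74 × 0.50 × 0.75 = 0.028458
  laterite nickel: 0.131 × 0.66 × 0.18 × 0.34 × 0.71 = 0.0037569
The unnormalized weights sum to 0.092999.
P(skarn | evidence) = 0.017438 / 0.092999 ≈ 0.188.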